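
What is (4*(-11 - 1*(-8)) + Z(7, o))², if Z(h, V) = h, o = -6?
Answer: 25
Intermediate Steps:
(4*(-11 - 1*(-8)) + Z(7, o))² = (4*(-11 - 1*(-8)) + 7)² = (4*(-11 + 8) + 7)² = (4*(-3) + 7)² = (-12 + 7)² = (-5)² = 25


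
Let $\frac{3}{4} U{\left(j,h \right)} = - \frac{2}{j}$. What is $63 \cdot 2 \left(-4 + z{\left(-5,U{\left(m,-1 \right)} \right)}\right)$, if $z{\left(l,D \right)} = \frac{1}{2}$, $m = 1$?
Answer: $-441$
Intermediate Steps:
$U{\left(j,h \right)} = - \frac{8}{3 j}$ ($U{\left(j,h \right)} = \frac{4 \left(- \frac{2}{j}\right)}{3} = - \frac{8}{3 j}$)
$z{\left(l,D \right)} = \frac{1}{2}$
$63 \cdot 2 \left(-4 + z{\left(-5,U{\left(m,-1 \right)} \right)}\right) = 63 \cdot 2 \left(-4 + \frac{1}{2}\right) = 63 \cdot 2 \left(- \frac{7}{2}\right) = 63 \left(-7\right) = -441$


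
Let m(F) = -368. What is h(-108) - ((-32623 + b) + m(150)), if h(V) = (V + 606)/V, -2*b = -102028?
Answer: -324497/18 ≈ -18028.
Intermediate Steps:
b = 51014 (b = -1/2*(-102028) = 51014)
h(V) = (606 + V)/V
h(-108) - ((-32623 + b) + m(150)) = (606 - 108)/(-108) - ((-32623 + 51014) - 368) = -1/108*498 - (18391 - 368) = -83/18 - 1*18023 = -83/18 - 18023 = -324497/18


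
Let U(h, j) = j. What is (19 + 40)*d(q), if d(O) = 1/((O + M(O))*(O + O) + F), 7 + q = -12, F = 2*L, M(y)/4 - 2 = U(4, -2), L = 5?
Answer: 59/732 ≈ 0.080601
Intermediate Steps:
M(y) = 0 (M(y) = 8 + 4*(-2) = 8 - 8 = 0)
F = 10 (F = 2*5 = 10)
q = -19 (q = -7 - 12 = -19)
d(O) = 1/(10 + 2*O²) (d(O) = 1/((O + 0)*(O + O) + 10) = 1/(O*(2*O) + 10) = 1/(2*O² + 10) = 1/(10 + 2*O²))
(19 + 40)*d(q) = (19 + 40)*(1/(2*(5 + (-19)²))) = 59*(1/(2*(5 + 361))) = 59*((½)/366) = 59*((½)*(1/366)) = 59*(1/732) = 59/732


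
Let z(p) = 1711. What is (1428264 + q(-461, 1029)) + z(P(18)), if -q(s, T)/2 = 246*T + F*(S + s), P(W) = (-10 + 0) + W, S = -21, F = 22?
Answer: 944915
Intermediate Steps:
P(W) = -10 + W
q(s, T) = 924 - 492*T - 44*s (q(s, T) = -2*(246*T + 22*(-21 + s)) = -2*(246*T + (-462 + 22*s)) = -2*(-462 + 22*s + 246*T) = 924 - 492*T - 44*s)
(1428264 + q(-461, 1029)) + z(P(18)) = (1428264 + (924 - 492*1029 - 44*(-461))) + 1711 = (1428264 + (924 - 506268 + 20284)) + 1711 = (1428264 - 485060) + 1711 = 943204 + 1711 = 944915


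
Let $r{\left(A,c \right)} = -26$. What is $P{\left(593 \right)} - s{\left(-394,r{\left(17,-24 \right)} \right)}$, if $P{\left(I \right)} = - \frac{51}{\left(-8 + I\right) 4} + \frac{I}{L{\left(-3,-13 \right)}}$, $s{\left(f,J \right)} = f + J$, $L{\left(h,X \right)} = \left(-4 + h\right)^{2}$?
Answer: $\frac{16514107}{38220} \approx 432.08$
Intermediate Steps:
$s{\left(f,J \right)} = J + f$
$P{\left(I \right)} = - \frac{51}{-32 + 4 I} + \frac{I}{49}$ ($P{\left(I \right)} = - \frac{51}{\left(-8 + I\right) 4} + \frac{I}{\left(-4 - 3\right)^{2}} = - \frac{51}{-32 + 4 I} + \frac{I}{\left(-7\right)^{2}} = - \frac{51}{-32 + 4 I} + \frac{I}{49}$)
$P{\left(593 \right)} - s{\left(-394,r{\left(17,-24 \right)} \right)} = \frac{-2499 - 18976 + 4 \cdot 593^{2}}{196 \left(-8 + 593\right)} - \left(-26 - 394\right) = \frac{-2499 - 18976 + 4 \cdot 351649}{196 \cdot 585} - -420 = \frac{1}{196} \cdot \frac{1}{585} \left(-2499 - 18976 + 1406596\right) + 420 = \frac{1}{196} \cdot \frac{1}{585} \cdot 1385121 + 420 = \frac{461707}{38220} + 420 = \frac{16514107}{38220}$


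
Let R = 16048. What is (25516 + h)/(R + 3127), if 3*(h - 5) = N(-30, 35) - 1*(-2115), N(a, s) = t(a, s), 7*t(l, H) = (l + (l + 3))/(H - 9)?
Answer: 4773113/3489850 ≈ 1.3677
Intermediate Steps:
t(l, H) = (3 + 2*l)/(7*(-9 + H)) (t(l, H) = ((l + (l + 3))/(H - 9))/7 = ((l + (3 + l))/(-9 + H))/7 = ((3 + 2*l)/(-9 + H))/7 = (3 + 2*l)/(7*(-9 + H)))
N(a, s) = (3 + 2*a)/(7*(-9 + s))
h = 129201/182 (h = 5 + ((3 + 2*(-30))/(7*(-9 + 35)) - 1*(-2115))/3 = 5 + ((⅐)*(3 - 60)/26 + 2115)/3 = 5 + ((⅐)*(1/26)*(-57) + 2115)/3 = 5 + (-57/182 + 2115)/3 = 5 + (⅓)*(384873/182) = 5 + 128291/182 = 129201/182 ≈ 709.90)
(25516 + h)/(R + 3127) = (25516 + 129201/182)/(16048 + 3127) = (4773113/182)/19175 = (4773113/182)*(1/19175) = 4773113/3489850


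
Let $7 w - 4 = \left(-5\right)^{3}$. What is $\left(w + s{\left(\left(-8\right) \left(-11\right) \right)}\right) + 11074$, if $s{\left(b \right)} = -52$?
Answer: $\frac{77033}{7} \approx 11005.0$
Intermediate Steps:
$w = - \frac{121}{7}$ ($w = \frac{4}{7} + \frac{\left(-5\right)^{3}}{7} = \frac{4}{7} + \frac{1}{7} \left(-125\right) = \frac{4}{7} - \frac{125}{7} = - \frac{121}{7} \approx -17.286$)
$\left(w + s{\left(\left(-8\right) \left(-11\right) \right)}\right) + 11074 = \left(- \frac{121}{7} - 52\right) + 11074 = - \frac{485}{7} + 11074 = \frac{77033}{7}$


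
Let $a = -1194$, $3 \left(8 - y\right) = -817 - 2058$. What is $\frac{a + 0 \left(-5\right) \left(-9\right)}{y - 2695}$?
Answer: $\frac{1791}{2593} \approx 0.69071$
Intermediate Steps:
$y = \frac{2899}{3}$ ($y = 8 - \frac{-817 - 2058}{3} = 8 - - \frac{2875}{3} = 8 + \frac{2875}{3} = \frac{2899}{3} \approx 966.33$)
$\frac{a + 0 \left(-5\right) \left(-9\right)}{y - 2695} = \frac{-1194 + 0 \left(-5\right) \left(-9\right)}{\frac{2899}{3} - 2695} = \frac{-1194 + 0 \left(-9\right)}{- \frac{5186}{3}} = \left(-1194 + 0\right) \left(- \frac{3}{5186}\right) = \left(-1194\right) \left(- \frac{3}{5186}\right) = \frac{1791}{2593}$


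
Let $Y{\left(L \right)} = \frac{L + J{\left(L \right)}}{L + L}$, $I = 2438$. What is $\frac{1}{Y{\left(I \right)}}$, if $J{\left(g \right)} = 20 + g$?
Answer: $\frac{1219}{1224} \approx 0.99592$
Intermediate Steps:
$Y{\left(L \right)} = \frac{20 + 2 L}{2 L}$ ($Y{\left(L \right)} = \frac{L + \left(20 + L\right)}{L + L} = \frac{20 + 2 L}{2 L}$)
$\frac{1}{Y{\left(I \right)}} = \frac{1}{\frac{1}{2438} \left(10 + 2438\right)} = \frac{1}{\frac{1}{2438} \cdot 2448} = \frac{1}{\frac{1224}{1219}} = \frac{1219}{1224}$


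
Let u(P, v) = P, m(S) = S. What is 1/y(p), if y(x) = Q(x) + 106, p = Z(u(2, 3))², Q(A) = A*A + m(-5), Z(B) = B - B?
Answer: 1/101 ≈ 0.0099010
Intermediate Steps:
Z(B) = 0
Q(A) = -5 + A² (Q(A) = A*A - 5 = A² - 5 = -5 + A²)
p = 0 (p = 0² = 0)
y(x) = 101 + x² (y(x) = (-5 + x²) + 106 = 101 + x²)
1/y(p) = 1/(101 + 0²) = 1/(101 + 0) = 1/101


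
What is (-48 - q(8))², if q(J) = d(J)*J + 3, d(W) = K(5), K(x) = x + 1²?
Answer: 9801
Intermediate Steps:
K(x) = 1 + x (K(x) = x + 1 = 1 + x)
d(W) = 6 (d(W) = 1 + 5 = 6)
q(J) = 3 + 6*J (q(J) = 6*J + 3 = 3 + 6*J)
(-48 - q(8))² = (-48 - (3 + 6*8))² = (-48 - (3 + 48))² = (-48 - 1*51)² = (-48 - 51)² = (-99)² = 9801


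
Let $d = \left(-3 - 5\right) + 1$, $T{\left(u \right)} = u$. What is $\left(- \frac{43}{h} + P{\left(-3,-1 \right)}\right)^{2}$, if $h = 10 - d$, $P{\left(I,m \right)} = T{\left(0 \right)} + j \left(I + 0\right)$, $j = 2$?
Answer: $\frac{21025}{289} \approx 72.751$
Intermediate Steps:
$d = -7$ ($d = -8 + 1 = -7$)
$P{\left(I,m \right)} = 2 I$ ($P{\left(I,m \right)} = 0 + 2 \left(I + 0\right) = 0 + 2 I = 2 I$)
$h = 17$ ($h = 10 - -7 = 10 + 7 = 17$)
$\left(- \frac{43}{h} + P{\left(-3,-1 \right)}\right)^{2} = \left(- \frac{43}{17} + 2 \left(-3\right)\right)^{2} = \left(\left(-43\right) \frac{1}{17} - 6\right)^{2} = \left(- \frac{43}{17} - 6\right)^{2} = \left(- \frac{145}{17}\right)^{2} = \frac{21025}{289}$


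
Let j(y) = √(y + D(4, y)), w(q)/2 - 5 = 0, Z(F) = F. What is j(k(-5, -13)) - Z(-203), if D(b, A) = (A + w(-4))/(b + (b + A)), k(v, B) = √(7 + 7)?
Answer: 203 + √(24 + 9*√14)/√(8 + √14) ≈ 205.22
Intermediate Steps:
w(q) = 10 (w(q) = 10 + 2*0 = 10 + 0 = 10)
k(v, B) = √14
D(b, A) = (10 + A)/(A + 2*b) (D(b, A) = (A + 10)/(b + (b + A)) = (10 + A)/(b + (A + b)) = (10 + A)/(A + 2*b))
j(y) = √(y + (10 + y)/(8 + y)) (j(y) = √(y + (10 + y)/(y + 2*4)) = √(y + (10 + y)/(y + 8)) = √(y + (10 + y)/(8 + y)))
j(k(-5, -13)) - Z(-203) = √((10 + √14 + √14*(8 + √14))/(8 + √14)) - 1*(-203) = √(10 + √14 + √14*(8 + √14))/√(8 + √14) + 203 = 203 + √(10 + √14 + √14*(8 + √14))/√(8 + √14)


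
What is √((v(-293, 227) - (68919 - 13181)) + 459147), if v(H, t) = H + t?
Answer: √403343 ≈ 635.09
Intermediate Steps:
√((v(-293, 227) - (68919 - 13181)) + 459147) = √(((-293 + 227) - (68919 - 13181)) + 459147) = √((-66 - 1*55738) + 459147) = √((-66 - 55738) + 459147) = √(-55804 + 459147) = √403343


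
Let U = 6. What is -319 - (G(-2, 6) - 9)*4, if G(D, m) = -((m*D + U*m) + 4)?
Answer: -171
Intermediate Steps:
G(D, m) = -4 - 6*m - D*m (G(D, m) = -((m*D + 6*m) + 4) = -((D*m + 6*m) + 4) = -((6*m + D*m) + 4) = -(4 + 6*m + D*m) = -4 - 6*m - D*m)
-319 - (G(-2, 6) - 9)*4 = -319 - ((-4 - 6*6 - 1*(-2)*6) - 9)*4 = -319 - ((-4 - 36 + 12) - 9)*4 = -319 - (-28 - 9)*4 = -319 - (-37)*4 = -319 - 1*(-148) = -319 + 148 = -171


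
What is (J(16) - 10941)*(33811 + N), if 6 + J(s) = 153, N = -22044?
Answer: -127012998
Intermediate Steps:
J(s) = 147 (J(s) = -6 + 153 = 147)
(J(16) - 10941)*(33811 + N) = (147 - 10941)*(33811 - 22044) = -10794*11767 = -127012998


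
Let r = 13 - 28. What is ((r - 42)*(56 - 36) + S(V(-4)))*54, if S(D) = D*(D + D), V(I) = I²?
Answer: -33912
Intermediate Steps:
r = -15
S(D) = 2*D² (S(D) = D*(2*D) = 2*D²)
((r - 42)*(56 - 36) + S(V(-4)))*54 = ((-15 - 42)*(56 - 36) + 2*((-4)²)²)*54 = (-57*20 + 2*16²)*54 = (-1140 + 2*256)*54 = (-1140 + 512)*54 = -628*54 = -33912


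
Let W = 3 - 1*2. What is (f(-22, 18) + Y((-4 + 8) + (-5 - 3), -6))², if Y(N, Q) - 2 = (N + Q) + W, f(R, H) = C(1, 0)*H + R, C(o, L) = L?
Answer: 841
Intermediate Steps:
W = 1 (W = 3 - 2 = 1)
f(R, H) = R (f(R, H) = 0*H + R = 0 + R = R)
Y(N, Q) = 3 + N + Q (Y(N, Q) = 2 + ((N + Q) + 1) = 2 + (1 + N + Q) = 3 + N + Q)
(f(-22, 18) + Y((-4 + 8) + (-5 - 3), -6))² = (-22 + (3 + ((-4 + 8) + (-5 - 3)) - 6))² = (-22 + (3 + (4 - 8) - 6))² = (-22 + (3 - 4 - 6))² = (-22 - 7)² = (-29)² = 841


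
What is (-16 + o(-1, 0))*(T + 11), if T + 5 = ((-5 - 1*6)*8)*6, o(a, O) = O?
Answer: 8352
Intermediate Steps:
T = -533 (T = -5 + ((-5 - 1*6)*8)*6 = -5 + ((-5 - 6)*8)*6 = -5 - 11*8*6 = -5 - 88*6 = -5 - 528 = -533)
(-16 + o(-1, 0))*(T + 11) = (-16 + 0)*(-533 + 11) = -16*(-522) = 8352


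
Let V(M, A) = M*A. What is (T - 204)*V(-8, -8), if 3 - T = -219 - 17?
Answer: 2240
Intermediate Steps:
V(M, A) = A*M
T = 239 (T = 3 - (-219 - 17) = 3 - 1*(-236) = 3 + 236 = 239)
(T - 204)*V(-8, -8) = (239 - 204)*(-8*(-8)) = 35*64 = 2240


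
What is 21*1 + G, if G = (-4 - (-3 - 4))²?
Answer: 30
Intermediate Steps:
G = 9 (G = (-4 - 1*(-7))² = (-4 + 7)² = 3² = 9)
21*1 + G = 21*1 + 9 = 21 + 9 = 30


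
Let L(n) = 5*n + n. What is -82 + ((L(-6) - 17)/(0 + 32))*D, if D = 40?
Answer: -593/4 ≈ -148.25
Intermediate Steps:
L(n) = 6*n
-82 + ((L(-6) - 17)/(0 + 32))*D = -82 + ((6*(-6) - 17)/(0 + 32))*40 = -82 + ((-36 - 17)/32)*40 = -82 - 53*1/32*40 = -82 - 53/32*40 = -82 - 265/4 = -593/4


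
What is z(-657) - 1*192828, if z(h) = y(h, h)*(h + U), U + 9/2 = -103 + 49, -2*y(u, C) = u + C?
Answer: -1325823/2 ≈ -6.6291e+5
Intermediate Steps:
y(u, C) = -C/2 - u/2 (y(u, C) = -(u + C)/2 = -(C + u)/2 = -C/2 - u/2)
U = -117/2 (U = -9/2 + (-103 + 49) = -9/2 - 54 = -117/2 ≈ -58.500)
z(h) = -h*(-117/2 + h) (z(h) = (-h/2 - h/2)*(h - 117/2) = (-h)*(-117/2 + h) = -h*(-117/2 + h))
z(-657) - 1*192828 = (½)*(-657)*(117 - 2*(-657)) - 1*192828 = (½)*(-657)*(117 + 1314) - 192828 = (½)*(-657)*1431 - 192828 = -940167/2 - 192828 = -1325823/2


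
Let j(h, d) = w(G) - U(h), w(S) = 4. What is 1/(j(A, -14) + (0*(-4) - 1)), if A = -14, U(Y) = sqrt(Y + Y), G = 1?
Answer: 3/37 + 2*I*sqrt(7)/37 ≈ 0.081081 + 0.14301*I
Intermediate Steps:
U(Y) = sqrt(2)*sqrt(Y) (U(Y) = sqrt(2*Y) = sqrt(2)*sqrt(Y))
j(h, d) = 4 - sqrt(2)*sqrt(h)
1/(j(A, -14) + (0*(-4) - 1)) = 1/((4 - sqrt(2)*sqrt(-14)) + (0*(-4) - 1)) = 1/((4 - sqrt(2)*I*sqrt(14)) + (0 - 1)) = 1/((4 - 2*I*sqrt(7)) - 1) = 1/(3 - 2*I*sqrt(7))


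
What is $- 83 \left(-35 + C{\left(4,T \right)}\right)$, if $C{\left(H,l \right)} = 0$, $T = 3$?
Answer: $2905$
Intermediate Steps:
$- 83 \left(-35 + C{\left(4,T \right)}\right) = - 83 \left(-35 + 0\right) = \left(-83\right) \left(-35\right) = 2905$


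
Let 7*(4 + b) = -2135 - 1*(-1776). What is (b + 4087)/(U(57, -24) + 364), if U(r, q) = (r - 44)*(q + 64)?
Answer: 14111/3094 ≈ 4.5608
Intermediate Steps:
b = -387/7 (b = -4 + (-2135 - 1*(-1776))/7 = -4 + (-2135 + 1776)/7 = -4 + (1/7)*(-359) = -4 - 359/7 = -387/7 ≈ -55.286)
U(r, q) = (-44 + r)*(64 + q)
(b + 4087)/(U(57, -24) + 364) = (-387/7 + 4087)/((-2816 - 44*(-24) + 64*57 - 24*57) + 364) = 28222/(7*((-2816 + 1056 + 3648 - 1368) + 364)) = 28222/(7*(520 + 364)) = (28222/7)/884 = (28222/7)*(1/884) = 14111/3094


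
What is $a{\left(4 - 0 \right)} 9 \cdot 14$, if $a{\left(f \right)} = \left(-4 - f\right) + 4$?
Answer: $-504$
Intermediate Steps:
$a{\left(f \right)} = - f$
$a{\left(4 - 0 \right)} 9 \cdot 14 = - (4 - 0) 9 \cdot 14 = - (4 + 0) 9 \cdot 14 = \left(-1\right) 4 \cdot 9 \cdot 14 = \left(-4\right) 9 \cdot 14 = \left(-36\right) 14 = -504$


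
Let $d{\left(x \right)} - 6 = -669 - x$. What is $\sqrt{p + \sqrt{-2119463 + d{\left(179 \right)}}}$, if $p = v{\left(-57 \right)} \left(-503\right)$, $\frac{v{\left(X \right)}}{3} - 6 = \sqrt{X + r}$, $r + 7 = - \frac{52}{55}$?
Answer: $\frac{\sqrt{-27388350 - 165990 i \sqrt{49115} + 3025 i \sqrt{2120305}}}{55} \approx 49.831 - 107.41 i$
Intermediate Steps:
$r = - \frac{437}{55}$ ($r = -7 - \frac{52}{55} = - \frac{437}{55} \approx -7.9455$)
$d{\left(x \right)} = -663 - x$ ($d{\left(x \right)} = 6 - \left(669 + x\right) = -663 - x$)
$v{\left(X \right)} = 18 + 3 \sqrt{- \frac{437}{55} + X}$ ($v{\left(X \right)} = 18 + 3 \sqrt{X - \frac{437}{55}} = 18 + 3 \sqrt{- \frac{437}{55} + X}$)
$p = -9054 - \frac{3018 i \sqrt{49115}}{55}$ ($p = \left(18 + \frac{3 \sqrt{-24035 + 3025 \left(-57\right)}}{55}\right) \left(-503\right) = \left(18 + \frac{3 \sqrt{-24035 - 172425}}{55}\right) \left(-503\right) = \left(18 + \frac{3 \sqrt{-196460}}{55}\right) \left(-503\right) = \left(18 + \frac{3 \cdot 2 i \sqrt{49115}}{55}\right) \left(-503\right) = \left(18 + \frac{6 i \sqrt{49115}}{55}\right) \left(-503\right) = -9054 - \frac{3018 i \sqrt{49115}}{55} \approx -9054.0 - 12161.0 i$)
$\sqrt{p + \sqrt{-2119463 + d{\left(179 \right)}}} = \sqrt{\left(-9054 - \frac{3018 i \sqrt{49115}}{55}\right) + \sqrt{-2119463 - 842}} = \sqrt{\left(-9054 - \frac{3018 i \sqrt{49115}}{55}\right) + \sqrt{-2120305}} = \sqrt{\left(-9054 - \frac{3018 i \sqrt{49115}}{55}\right) + i \sqrt{2120305}} = \sqrt{-9054 + i \sqrt{2120305} - \frac{3018 i \sqrt{49115}}{55}}$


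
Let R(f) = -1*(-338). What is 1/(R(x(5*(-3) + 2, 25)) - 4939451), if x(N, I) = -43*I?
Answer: -1/4939113 ≈ -2.0247e-7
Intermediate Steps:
R(f) = 338
1/(R(x(5*(-3) + 2, 25)) - 4939451) = 1/(338 - 4939451) = 1/(-4939113) = -1/4939113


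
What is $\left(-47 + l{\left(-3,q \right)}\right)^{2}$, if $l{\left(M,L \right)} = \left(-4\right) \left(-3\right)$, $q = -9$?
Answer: $1225$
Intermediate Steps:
$l{\left(M,L \right)} = 12$
$\left(-47 + l{\left(-3,q \right)}\right)^{2} = \left(-47 + 12\right)^{2} = \left(-35\right)^{2} = 1225$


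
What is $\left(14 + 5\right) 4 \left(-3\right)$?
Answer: $-228$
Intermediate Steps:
$\left(14 + 5\right) 4 \left(-3\right) = 19 \left(-12\right) = -228$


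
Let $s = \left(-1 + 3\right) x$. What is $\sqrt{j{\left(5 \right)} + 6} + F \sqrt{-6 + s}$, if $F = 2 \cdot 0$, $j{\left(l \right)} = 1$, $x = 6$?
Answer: $\sqrt{7} \approx 2.6458$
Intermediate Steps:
$s = 12$ ($s = \left(-1 + 3\right) 6 = 2 \cdot 6 = 12$)
$F = 0$
$\sqrt{j{\left(5 \right)} + 6} + F \sqrt{-6 + s} = \sqrt{1 + 6} + 0 \sqrt{-6 + 12} = \sqrt{7} + 0 \sqrt{6} = \sqrt{7} + 0 = \sqrt{7}$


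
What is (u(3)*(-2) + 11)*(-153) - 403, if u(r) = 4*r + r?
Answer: 2504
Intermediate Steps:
u(r) = 5*r
(u(3)*(-2) + 11)*(-153) - 403 = ((5*3)*(-2) + 11)*(-153) - 403 = (15*(-2) + 11)*(-153) - 403 = (-30 + 11)*(-153) - 403 = -19*(-153) - 403 = 2907 - 403 = 2504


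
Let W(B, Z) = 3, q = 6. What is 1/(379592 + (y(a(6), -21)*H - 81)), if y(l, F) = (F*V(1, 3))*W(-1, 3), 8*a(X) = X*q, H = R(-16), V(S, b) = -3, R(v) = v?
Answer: 1/376487 ≈ 2.6561e-6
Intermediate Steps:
H = -16
a(X) = 3*X/4 (a(X) = (X*6)/8 = (6*X)/8 = 3*X/4)
y(l, F) = -9*F (y(l, F) = (F*(-3))*3 = -3*F*3 = -9*F)
1/(379592 + (y(a(6), -21)*H - 81)) = 1/(379592 + (-9*(-21)*(-16) - 81)) = 1/(379592 + (189*(-16) - 81)) = 1/(379592 + (-3024 - 81)) = 1/(379592 - 3105) = 1/376487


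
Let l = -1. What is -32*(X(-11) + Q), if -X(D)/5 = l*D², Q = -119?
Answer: -15552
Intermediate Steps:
X(D) = 5*D² (X(D) = -(-5)*D² = 5*D²)
-32*(X(-11) + Q) = -32*(5*(-11)² - 119) = -32*(5*121 - 119) = -32*(605 - 119) = -32*486 = -15552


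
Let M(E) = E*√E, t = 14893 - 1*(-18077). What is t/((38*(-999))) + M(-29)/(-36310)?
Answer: -5495/6327 + 29*I*√29/36310 ≈ -0.8685 + 0.004301*I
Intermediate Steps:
t = 32970 (t = 14893 + 18077 = 32970)
M(E) = E^(3/2)
t/((38*(-999))) + M(-29)/(-36310) = 32970/((38*(-999))) + (-29)^(3/2)/(-36310) = 32970/(-37962) - 29*I*√29*(-1/36310) = 32970*(-1/37962) + 29*I*√29/36310 = -5495/6327 + 29*I*√29/36310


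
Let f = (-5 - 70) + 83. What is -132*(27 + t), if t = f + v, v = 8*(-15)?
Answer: 11220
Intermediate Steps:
f = 8 (f = -75 + 83 = 8)
v = -120
t = -112 (t = 8 - 120 = -112)
-132*(27 + t) = -132*(27 - 112) = -132*(-85) = 11220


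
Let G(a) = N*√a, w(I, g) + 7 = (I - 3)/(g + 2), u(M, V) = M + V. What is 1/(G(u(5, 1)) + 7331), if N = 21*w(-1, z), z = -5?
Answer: 7331/53658595 + 119*√6/53658595 ≈ 0.00014206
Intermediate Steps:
w(I, g) = -7 + (-3 + I)/(2 + g) (w(I, g) = -7 + (I - 3)/(g + 2) = -7 + (-3 + I)/(2 + g))
N = -119 (N = 21*((-17 - 1 - 7*(-5))/(2 - 5)) = 21*((-17 - 1 + 35)/(-3)) = 21*(-⅓*17) = 21*(-17/3) = -119)
G(a) = -119*√a
1/(G(u(5, 1)) + 7331) = 1/(-119*√(5 + 1) + 7331) = 1/(-119*√6 + 7331) = 1/(7331 - 119*√6)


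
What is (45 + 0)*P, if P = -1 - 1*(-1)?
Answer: 0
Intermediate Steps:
P = 0 (P = -1 + 1 = 0)
(45 + 0)*P = (45 + 0)*0 = 45*0 = 0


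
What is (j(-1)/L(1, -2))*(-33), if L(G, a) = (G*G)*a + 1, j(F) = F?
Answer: -33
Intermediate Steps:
L(G, a) = 1 + a*G² (L(G, a) = G²*a + 1 = a*G² + 1 = 1 + a*G²)
(j(-1)/L(1, -2))*(-33) = -1/(1 - 2*1²)*(-33) = -1/(1 - 2*1)*(-33) = -1/(1 - 2)*(-33) = -1/(-1)*(-33) = -1*(-1)*(-33) = 1*(-33) = -33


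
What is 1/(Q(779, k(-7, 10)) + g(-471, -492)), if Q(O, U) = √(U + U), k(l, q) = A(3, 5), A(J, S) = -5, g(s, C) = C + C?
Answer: -492/484133 - I*√10/968266 ≈ -0.0010162 - 3.2659e-6*I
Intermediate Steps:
g(s, C) = 2*C
k(l, q) = -5
Q(O, U) = √2*√U (Q(O, U) = √(2*U) = √2*√U)
1/(Q(779, k(-7, 10)) + g(-471, -492)) = 1/(√2*√(-5) + 2*(-492)) = 1/(√2*(I*√5) - 984) = 1/(I*√10 - 984) = 1/(-984 + I*√10)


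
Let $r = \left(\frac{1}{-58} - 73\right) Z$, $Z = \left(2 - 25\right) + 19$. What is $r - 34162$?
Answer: $- \frac{982228}{29} \approx -33870.0$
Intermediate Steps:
$Z = -4$ ($Z = -23 + 19 = -4$)
$r = \frac{8470}{29}$ ($r = \left(\frac{1}{-58} - 73\right) \left(-4\right) = \left(- \frac{1}{58} - 73\right) \left(-4\right) = \left(- \frac{4235}{58}\right) \left(-4\right) = \frac{8470}{29} \approx 292.07$)
$r - 34162 = \frac{8470}{29} - 34162 = - \frac{982228}{29}$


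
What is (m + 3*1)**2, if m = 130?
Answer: 17689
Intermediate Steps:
(m + 3*1)**2 = (130 + 3*1)**2 = (130 + 3)**2 = 133**2 = 17689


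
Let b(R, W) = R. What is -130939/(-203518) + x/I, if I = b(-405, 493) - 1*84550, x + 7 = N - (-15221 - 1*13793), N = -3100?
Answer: 5851381919/17289871690 ≈ 0.33843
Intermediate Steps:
x = 25907 (x = -7 + (-3100 - (-15221 - 1*13793)) = -7 + (-3100 - (-15221 - 13793)) = -7 + (-3100 - 1*(-29014)) = -7 + (-3100 + 29014) = -7 + 25914 = 25907)
I = -84955 (I = -405 - 1*84550 = -405 - 84550 = -84955)
-130939/(-203518) + x/I = -130939/(-203518) + 25907/(-84955) = -130939*(-1/203518) + 25907*(-1/84955) = 130939/203518 - 25907/84955 = 5851381919/17289871690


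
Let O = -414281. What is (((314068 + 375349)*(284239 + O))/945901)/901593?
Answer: -8150287774/77528883663 ≈ -0.10513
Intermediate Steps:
(((314068 + 375349)*(284239 + O))/945901)/901593 = (((314068 + 375349)*(284239 - 414281))/945901)/901593 = ((689417*(-130042))*(1/945901))*(1/901593) = -89653165514*1/945901*(1/901593) = -8150287774/85991*1/901593 = -8150287774/77528883663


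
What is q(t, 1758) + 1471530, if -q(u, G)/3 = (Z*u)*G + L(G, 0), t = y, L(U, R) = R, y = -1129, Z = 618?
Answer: 3681257358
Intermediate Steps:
t = -1129
q(u, G) = -1854*G*u (q(u, G) = -3*((618*u)*G + 0) = -3*(618*G*u + 0) = -1854*G*u)
q(t, 1758) + 1471530 = -1854*1758*(-1129) + 1471530 = 3679785828 + 1471530 = 3681257358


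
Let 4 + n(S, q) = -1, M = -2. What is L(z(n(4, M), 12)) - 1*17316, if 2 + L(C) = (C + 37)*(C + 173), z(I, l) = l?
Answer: -8253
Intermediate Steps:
n(S, q) = -5 (n(S, q) = -4 - 1 = -5)
L(C) = -2 + (37 + C)*(173 + C) (L(C) = -2 + (C + 37)*(C + 173) = -2 + (37 + C)*(173 + C))
L(z(n(4, M), 12)) - 1*17316 = (6399 + 12² + 210*12) - 1*17316 = (6399 + 144 + 2520) - 17316 = 9063 - 17316 = -8253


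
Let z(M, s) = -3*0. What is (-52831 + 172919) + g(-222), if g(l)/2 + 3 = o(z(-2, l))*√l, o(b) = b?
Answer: 120082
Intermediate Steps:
z(M, s) = 0
g(l) = -6 (g(l) = -6 + 2*(0*√l) = -6 + 2*0 = -6 + 0 = -6)
(-52831 + 172919) + g(-222) = (-52831 + 172919) - 6 = 120088 - 6 = 120082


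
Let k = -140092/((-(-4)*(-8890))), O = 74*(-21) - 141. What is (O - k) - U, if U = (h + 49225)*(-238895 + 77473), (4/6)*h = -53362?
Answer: -44225126516013/8890 ≈ -4.9747e+9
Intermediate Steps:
h = -80043 (h = (3/2)*(-53362) = -80043)
O = -1695 (O = -1554 - 141 = -1695)
U = 4974703196 (U = (-80043 + 49225)*(-238895 + 77473) = -30818*(-161422) = 4974703196)
k = 35023/8890 (k = -140092/((-4*8890)) = -140092/(-35560) = -140092*(-1/35560) = 35023/8890 ≈ 3.9396)
(O - k) - U = (-1695 - 1*35023/8890) - 1*4974703196 = (-1695 - 35023/8890) - 4974703196 = -15103573/8890 - 4974703196 = -44225126516013/8890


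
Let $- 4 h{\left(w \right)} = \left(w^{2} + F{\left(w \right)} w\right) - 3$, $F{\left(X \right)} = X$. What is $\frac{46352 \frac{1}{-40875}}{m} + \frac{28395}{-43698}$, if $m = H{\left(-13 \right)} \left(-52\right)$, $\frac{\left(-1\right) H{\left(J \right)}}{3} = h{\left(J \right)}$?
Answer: $- \frac{5053936533643}{7778708291250} \approx -0.64971$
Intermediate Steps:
$h{\left(w \right)} = \frac{3}{4} - \frac{w^{2}}{2}$ ($h{\left(w \right)} = - \frac{\left(w^{2} + w w\right) - 3}{4} = - \frac{\left(w^{2} + w^{2}\right) - 3}{4} = - \frac{2 w^{2} - 3}{4} = - \frac{-3 + 2 w^{2}}{4} = \frac{3}{4} - \frac{w^{2}}{2}$)
$H{\left(J \right)} = - \frac{9}{4} + \frac{3 J^{2}}{2}$ ($H{\left(J \right)} = - 3 \left(\frac{3}{4} - \frac{J^{2}}{2}\right) = - \frac{9}{4} + \frac{3 J^{2}}{2}$)
$m = -13065$ ($m = \left(- \frac{9}{4} + \frac{3 \left(-13\right)^{2}}{2}\right) \left(-52\right) = \left(- \frac{9}{4} + \frac{3}{2} \cdot 169\right) \left(-52\right) = \left(- \frac{9}{4} + \frac{507}{2}\right) \left(-52\right) = \frac{1005}{4} \left(-52\right) = -13065$)
$\frac{46352 \frac{1}{-40875}}{m} + \frac{28395}{-43698} = \frac{46352 \frac{1}{-40875}}{-13065} + \frac{28395}{-43698} = 46352 \left(- \frac{1}{40875}\right) \left(- \frac{1}{13065}\right) + 28395 \left(- \frac{1}{43698}\right) = \left(- \frac{46352}{40875}\right) \left(- \frac{1}{13065}\right) - \frac{9465}{14566} = \frac{46352}{534031875} - \frac{9465}{14566} = - \frac{5053936533643}{7778708291250}$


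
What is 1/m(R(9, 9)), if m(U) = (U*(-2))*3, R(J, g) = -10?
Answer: 1/60 ≈ 0.016667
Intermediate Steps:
m(U) = -6*U (m(U) = -2*U*3 = -6*U)
1/m(R(9, 9)) = 1/(-6*(-10)) = 1/60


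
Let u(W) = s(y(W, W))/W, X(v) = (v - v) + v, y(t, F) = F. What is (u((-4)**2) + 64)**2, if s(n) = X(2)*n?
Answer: 4356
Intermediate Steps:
X(v) = v (X(v) = 0 + v = v)
s(n) = 2*n
u(W) = 2 (u(W) = (2*W)/W = 2)
(u((-4)**2) + 64)**2 = (2 + 64)**2 = 66**2 = 4356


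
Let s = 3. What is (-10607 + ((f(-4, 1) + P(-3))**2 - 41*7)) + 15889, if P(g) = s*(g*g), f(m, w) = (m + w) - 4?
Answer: 5395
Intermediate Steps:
f(m, w) = -4 + m + w
P(g) = 3*g**2 (P(g) = 3*(g*g) = 3*g**2)
(-10607 + ((f(-4, 1) + P(-3))**2 - 41*7)) + 15889 = (-10607 + (((-4 - 4 + 1) + 3*(-3)**2)**2 - 41*7)) + 15889 = (-10607 + ((-7 + 3*9)**2 - 287)) + 15889 = (-10607 + ((-7 + 27)**2 - 287)) + 15889 = (-10607 + (20**2 - 287)) + 15889 = (-10607 + (400 - 287)) + 15889 = (-10607 + 113) + 15889 = -10494 + 15889 = 5395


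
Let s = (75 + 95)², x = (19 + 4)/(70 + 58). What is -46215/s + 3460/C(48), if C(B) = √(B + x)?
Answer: -9243/5780 + 27680*√12334/6167 ≈ 496.88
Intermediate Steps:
x = 23/128 ≈ 0.17969
s = 28900 (s = 170² = 28900)
C(B) = √(23/128 + B) (C(B) = √(B + 23/128) = √(23/128 + B))
-46215/s + 3460/C(48) = -46215/28900 + 3460/((√(46 + 256*48)/16)) = -46215*1/28900 + 3460/((√(46 + 12288)/16)) = -9243/5780 + 3460/((√12334/16)) = -9243/5780 + 3460*(8*√12334/6167) = -9243/5780 + 27680*√12334/6167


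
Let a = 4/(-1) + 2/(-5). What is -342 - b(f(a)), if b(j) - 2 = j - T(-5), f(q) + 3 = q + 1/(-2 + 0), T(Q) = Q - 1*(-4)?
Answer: -3371/10 ≈ -337.10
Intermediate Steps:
T(Q) = 4 + Q (T(Q) = Q + 4 = 4 + Q)
a = -22/5 (a = 4*(-1) + 2*(-⅕) = -4 - ⅖ = -22/5 ≈ -4.4000)
f(q) = -7/2 + q (f(q) = -3 + (q + 1/(-2 + 0)) = -3 + (q + 1/(-2)) = -3 + (q - ½) = -3 + (-½ + q) = -7/2 + q)
b(j) = 3 + j (b(j) = 2 + (j - (4 - 5)) = 2 + (j - 1*(-1)) = 2 + (j + 1) = 2 + (1 + j) = 3 + j)
-342 - b(f(a)) = -342 - (3 + (-7/2 - 22/5)) = -342 - (3 - 79/10) = -342 - 1*(-49/10) = -342 + 49/10 = -3371/10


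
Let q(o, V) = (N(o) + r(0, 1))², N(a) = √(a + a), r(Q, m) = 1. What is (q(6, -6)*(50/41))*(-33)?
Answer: -21450/41 - 6600*√3/41 ≈ -801.99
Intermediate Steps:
N(a) = √2*√a (N(a) = √(2*a) = √2*√a)
q(o, V) = (1 + √2*√o)² (q(o, V) = (√2*√o + 1)² = (1 + √2*√o)²)
(q(6, -6)*(50/41))*(-33) = ((1 + √2*√6)²*(50/41))*(-33) = ((1 + 2*√3)²*(50*(1/41)))*(-33) = ((1 + 2*√3)²*(50/41))*(-33) = (50*(1 + 2*√3)²/41)*(-33) = -1650*(1 + 2*√3)²/41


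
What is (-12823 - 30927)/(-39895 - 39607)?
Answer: 21875/39751 ≈ 0.55030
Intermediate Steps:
(-12823 - 30927)/(-39895 - 39607) = -43750/(-79502) = -43750*(-1/79502) = 21875/39751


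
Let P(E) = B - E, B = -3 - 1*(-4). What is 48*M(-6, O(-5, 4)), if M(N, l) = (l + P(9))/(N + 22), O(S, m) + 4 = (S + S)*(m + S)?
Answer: -6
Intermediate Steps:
B = 1 (B = -3 + 4 = 1)
O(S, m) = -4 + 2*S*(S + m) (O(S, m) = -4 + (S + S)*(m + S) = -4 + (2*S)*(S + m) = -4 + 2*S*(S + m))
P(E) = 1 - E
M(N, l) = (-8 + l)/(22 + N) (M(N, l) = (l + (1 - 1*9))/(N + 22) = (l + (1 - 9))/(22 + N) = (l - 8)/(22 + N) = (-8 + l)/(22 + N))
48*M(-6, O(-5, 4)) = 48*((-8 + (-4 + 2*(-5)² + 2*(-5)*4))/(22 - 6)) = 48*((-8 + (-4 + 2*25 - 40))/16) = 48*((-8 + (-4 + 50 - 40))/16) = 48*((-8 + 6)/16) = 48*((1/16)*(-2)) = 48*(-⅛) = -6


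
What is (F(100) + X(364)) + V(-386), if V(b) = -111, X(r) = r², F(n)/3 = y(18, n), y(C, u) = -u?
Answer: 132085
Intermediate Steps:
F(n) = -3*n (F(n) = 3*(-n) = -3*n)
(F(100) + X(364)) + V(-386) = (-3*100 + 364²) - 111 = (-300 + 132496) - 111 = 132196 - 111 = 132085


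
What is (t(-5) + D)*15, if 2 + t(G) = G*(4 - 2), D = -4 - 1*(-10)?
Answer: -90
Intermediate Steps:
D = 6 (D = -4 + 10 = 6)
t(G) = -2 + 2*G (t(G) = -2 + G*(4 - 2) = -2 + G*2 = -2 + 2*G)
(t(-5) + D)*15 = ((-2 + 2*(-5)) + 6)*15 = ((-2 - 10) + 6)*15 = (-12 + 6)*15 = -6*15 = -90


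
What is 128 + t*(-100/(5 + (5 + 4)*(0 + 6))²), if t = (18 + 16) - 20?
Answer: 444168/3481 ≈ 127.60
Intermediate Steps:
t = 14 (t = 34 - 20 = 14)
128 + t*(-100/(5 + (5 + 4)*(0 + 6))²) = 128 + 14*(-100/(5 + (5 + 4)*(0 + 6))²) = 128 + 14*(-100/(5 + 9*6)²) = 128 + 14*(-100/(5 + 54)²) = 128 + 14*(-100/(59²)) = 128 + 14*(-100/3481) = 128 - 1400/3481 = 444168/3481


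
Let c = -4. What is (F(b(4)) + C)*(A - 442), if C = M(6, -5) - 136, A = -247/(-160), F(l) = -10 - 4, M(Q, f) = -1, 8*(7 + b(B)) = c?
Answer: 10641423/160 ≈ 66509.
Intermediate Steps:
b(B) = -15/2 (b(B) = -7 + (⅛)*(-4) = -7 - ½ = -15/2)
F(l) = -14
A = 247/160 (A = -247*(-1/160) = 247/160 ≈ 1.5438)
C = -137 (C = -1 - 136 = -137)
(F(b(4)) + C)*(A - 442) = (-14 - 137)*(247/160 - 442) = -151*(-70473/160) = 10641423/160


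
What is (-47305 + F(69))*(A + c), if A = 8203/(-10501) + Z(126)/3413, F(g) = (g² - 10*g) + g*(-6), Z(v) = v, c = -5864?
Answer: 9174457078892160/35839913 ≈ 2.5598e+8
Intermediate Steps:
F(g) = g² - 16*g (F(g) = (g² - 10*g) - 6*g = g² - 16*g)
A = -26673713/35839913 (A = 8203/(-10501) + 126/3413 = 8203*(-1/10501) + 126*(1/3413) = -8203/10501 + 126/3413 = -26673713/35839913 ≈ -0.74425)
(-47305 + F(69))*(A + c) = (-47305 + 69*(-16 + 69))*(-26673713/35839913 - 5864) = (-47305 + 69*53)*(-210191923545/35839913) = (-47305 + 3657)*(-210191923545/35839913) = -43648*(-210191923545/35839913) = 9174457078892160/35839913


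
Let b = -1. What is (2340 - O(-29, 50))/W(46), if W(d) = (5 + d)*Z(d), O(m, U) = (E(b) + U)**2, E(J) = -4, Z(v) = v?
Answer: 112/1173 ≈ 0.095482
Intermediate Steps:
O(m, U) = (-4 + U)**2
W(d) = d*(5 + d) (W(d) = (5 + d)*d = d*(5 + d))
(2340 - O(-29, 50))/W(46) = (2340 - (-4 + 50)**2)/((46*(5 + 46))) = (2340 - 1*46**2)/((46*51)) = (2340 - 1*2116)/2346 = (2340 - 2116)*(1/2346) = 224*(1/2346) = 112/1173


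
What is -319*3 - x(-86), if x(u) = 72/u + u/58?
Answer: -1190486/1247 ≈ -954.68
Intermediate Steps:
x(u) = 72/u + u/58 (x(u) = 72/u + u*(1/58) = 72/u + u/58)
-319*3 - x(-86) = -319*3 - (72/(-86) + (1/58)*(-86)) = -957 - (72*(-1/86) - 43/29) = -957 - (-36/43 - 43/29) = -957 - 1*(-2893/1247) = -957 + 2893/1247 = -1190486/1247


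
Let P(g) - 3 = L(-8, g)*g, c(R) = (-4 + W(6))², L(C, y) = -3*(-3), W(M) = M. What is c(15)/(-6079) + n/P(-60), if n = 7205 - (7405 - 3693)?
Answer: -21236095/3264423 ≈ -6.5053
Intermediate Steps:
L(C, y) = 9
n = 3493 (n = 7205 - 1*3712 = 7205 - 3712 = 3493)
c(R) = 4 (c(R) = (-4 + 6)² = 2² = 4)
P(g) = 3 + 9*g
c(15)/(-6079) + n/P(-60) = 4/(-6079) + 3493/(3 + 9*(-60)) = 4*(-1/6079) + 3493/(3 - 540) = -4/6079 + 3493/(-537) = -4/6079 + 3493*(-1/537) = -4/6079 - 3493/537 = -21236095/3264423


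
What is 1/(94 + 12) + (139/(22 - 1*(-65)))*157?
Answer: 2313325/9222 ≈ 250.85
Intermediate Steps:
1/(94 + 12) + (139/(22 - 1*(-65)))*157 = 1/106 + (139/(22 + 65))*157 = 1/106 + (139/87)*157 = 1/106 + 21823/87 = 2313325/9222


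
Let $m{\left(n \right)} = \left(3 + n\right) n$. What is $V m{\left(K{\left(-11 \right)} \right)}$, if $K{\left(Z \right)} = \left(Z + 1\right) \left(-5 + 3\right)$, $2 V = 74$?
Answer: $17020$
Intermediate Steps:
$V = 37$ ($V = \frac{1}{2} \cdot 74 = 37$)
$K{\left(Z \right)} = -2 - 2 Z$ ($K{\left(Z \right)} = \left(1 + Z\right) \left(-2\right) = -2 - 2 Z$)
$m{\left(n \right)} = n \left(3 + n\right)$
$V m{\left(K{\left(-11 \right)} \right)} = 37 \left(-2 - -22\right) \left(3 - -20\right) = 37 \left(-2 + 22\right) \left(3 + \left(-2 + 22\right)\right) = 37 \cdot 20 \left(3 + 20\right) = 37 \cdot 20 \cdot 23 = 37 \cdot 460 = 17020$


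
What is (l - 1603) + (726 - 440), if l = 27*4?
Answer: -1209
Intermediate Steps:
l = 108
(l - 1603) + (726 - 440) = (108 - 1603) + (726 - 440) = -1495 + 286 = -1209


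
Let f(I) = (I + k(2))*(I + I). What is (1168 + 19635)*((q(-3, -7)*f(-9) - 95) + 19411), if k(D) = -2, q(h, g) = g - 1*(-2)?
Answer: 381235778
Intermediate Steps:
q(h, g) = 2 + g (q(h, g) = g + 2 = 2 + g)
f(I) = 2*I*(-2 + I) (f(I) = (I - 2)*(I + I) = (-2 + I)*(2*I) = 2*I*(-2 + I))
(1168 + 19635)*((q(-3, -7)*f(-9) - 95) + 19411) = (1168 + 19635)*(((2 - 7)*(2*(-9)*(-2 - 9)) - 95) + 19411) = 20803*((-10*(-9)*(-11) - 95) + 19411) = 20803*((-5*198 - 95) + 19411) = 20803*((-990 - 95) + 19411) = 20803*(-1085 + 19411) = 20803*18326 = 381235778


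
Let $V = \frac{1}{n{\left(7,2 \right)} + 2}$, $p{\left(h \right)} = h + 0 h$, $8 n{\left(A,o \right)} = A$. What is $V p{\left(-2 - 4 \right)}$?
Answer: $- \frac{48}{23} \approx -2.087$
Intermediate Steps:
$n{\left(A,o \right)} = \frac{A}{8}$
$p{\left(h \right)} = h$ ($p{\left(h \right)} = h + 0 = h$)
$V = \frac{8}{23}$ ($V = \frac{1}{\frac{1}{8} \cdot 7 + 2} = \frac{1}{\frac{7}{8} + 2} = \frac{1}{\frac{23}{8}} = \frac{8}{23} \approx 0.34783$)
$V p{\left(-2 - 4 \right)} = \frac{8 \left(-2 - 4\right)}{23} = \frac{8}{23} \left(-6\right) = - \frac{48}{23}$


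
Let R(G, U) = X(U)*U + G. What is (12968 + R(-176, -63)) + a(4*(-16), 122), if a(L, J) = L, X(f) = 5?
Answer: 12413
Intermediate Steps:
R(G, U) = G + 5*U (R(G, U) = 5*U + G = G + 5*U)
(12968 + R(-176, -63)) + a(4*(-16), 122) = (12968 + (-176 + 5*(-63))) + 4*(-16) = (12968 + (-176 - 315)) - 64 = (12968 - 491) - 64 = 12477 - 64 = 12413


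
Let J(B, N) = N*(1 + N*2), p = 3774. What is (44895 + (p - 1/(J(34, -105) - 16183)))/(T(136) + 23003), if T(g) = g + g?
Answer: 280430777/134110550 ≈ 2.0910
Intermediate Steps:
J(B, N) = N*(1 + 2*N)
T(g) = 2*g
(44895 + (p - 1/(J(34, -105) - 16183)))/(T(136) + 23003) = (44895 + (3774 - 1/(-105*(1 + 2*(-105)) - 16183)))/(2*136 + 23003) = (44895 + (3774 - 1/(-105*(1 - 210) - 16183)))/(272 + 23003) = (44895 + (3774 - 1/(-105*(-209) - 16183)))/23275 = (44895 + (3774 - 1/(21945 - 16183)))*(1/23275) = (44895 + (3774 - 1/5762))*(1/23275) = (44895 + 21745787/5762)*(1/23275) = (280430777/5762)*(1/23275) = 280430777/134110550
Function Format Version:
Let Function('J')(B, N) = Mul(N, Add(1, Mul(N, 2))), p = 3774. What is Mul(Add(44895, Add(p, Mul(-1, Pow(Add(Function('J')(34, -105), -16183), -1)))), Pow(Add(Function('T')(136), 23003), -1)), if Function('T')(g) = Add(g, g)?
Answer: Rational(280430777, 134110550) ≈ 2.0910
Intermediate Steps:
Function('J')(B, N) = Mul(N, Add(1, Mul(2, N)))
Function('T')(g) = Mul(2, g)
Mul(Add(44895, Add(p, Mul(-1, Pow(Add(Function('J')(34, -105), -16183), -1)))), Pow(Add(Function('T')(136), 23003), -1)) = Mul(Add(44895, Add(3774, Mul(-1, Pow(Add(Mul(-105, Add(1, Mul(2, -105))), -16183), -1)))), Pow(Add(Mul(2, 136), 23003), -1)) = Mul(Add(44895, Add(3774, Mul(-1, Pow(Add(Mul(-105, Add(1, -210)), -16183), -1)))), Pow(Add(272, 23003), -1)) = Mul(Add(44895, Add(3774, Mul(-1, Pow(Add(Mul(-105, -209), -16183), -1)))), Pow(23275, -1)) = Mul(Add(44895, Add(3774, Mul(-1, Pow(Add(21945, -16183), -1)))), Rational(1, 23275)) = Mul(Add(44895, Add(3774, Mul(-1, Pow(5762, -1)))), Rational(1, 23275)) = Mul(Add(44895, Add(3774, Mul(-1, Rational(1, 5762)))), Rational(1, 23275)) = Mul(Add(44895, Add(3774, Rational(-1, 5762))), Rational(1, 23275)) = Mul(Add(44895, Rational(21745787, 5762)), Rational(1, 23275)) = Mul(Rational(280430777, 5762), Rational(1, 23275)) = Rational(280430777, 134110550)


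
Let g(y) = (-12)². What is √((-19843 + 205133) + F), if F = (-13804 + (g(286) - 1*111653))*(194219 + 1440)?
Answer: I*√24518430977 ≈ 1.5658e+5*I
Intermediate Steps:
g(y) = 144
F = -24518616267 (F = (-13804 + (144 - 1*111653))*(194219 + 1440) = (-13804 + (144 - 111653))*195659 = (-13804 - 111509)*195659 = -125313*195659 = -24518616267)
√((-19843 + 205133) + F) = √((-19843 + 205133) - 24518616267) = √(185290 - 24518616267) = √(-24518430977) = I*√24518430977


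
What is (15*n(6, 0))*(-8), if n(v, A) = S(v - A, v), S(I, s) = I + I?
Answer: -1440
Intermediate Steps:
S(I, s) = 2*I
n(v, A) = -2*A + 2*v (n(v, A) = 2*(v - A) = -2*A + 2*v)
(15*n(6, 0))*(-8) = (15*(-2*0 + 2*6))*(-8) = (15*(0 + 12))*(-8) = (15*12)*(-8) = 180*(-8) = -1440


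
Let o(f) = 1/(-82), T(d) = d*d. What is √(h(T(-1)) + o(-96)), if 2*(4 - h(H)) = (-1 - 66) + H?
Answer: 3*√27634/82 ≈ 6.0818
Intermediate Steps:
T(d) = d²
o(f) = -1/82
h(H) = 75/2 - H/2 (h(H) = 4 - ((-1 - 66) + H)/2 = 4 - (-67 + H)/2 = 4 + (67/2 - H/2) = 75/2 - H/2)
√(h(T(-1)) + o(-96)) = √((75/2 - ½*(-1)²) - 1/82) = √((75/2 - ½*1) - 1/82) = √((75/2 - ½) - 1/82) = √(37 - 1/82) = √(3033/82) = 3*√27634/82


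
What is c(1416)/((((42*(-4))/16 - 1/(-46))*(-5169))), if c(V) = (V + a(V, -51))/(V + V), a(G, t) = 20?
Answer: 8257/881976132 ≈ 9.3619e-6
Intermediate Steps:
c(V) = (20 + V)/(2*V) (c(V) = (V + 20)/(V + V) = (20 + V)/((2*V)) = (20 + V)*(1/(2*V)) = (20 + V)/(2*V))
c(1416)/((((42*(-4))/16 - 1/(-46))*(-5169))) = ((½)*(20 + 1416)/1416)/((((42*(-4))/16 - 1/(-46))*(-5169))) = ((½)*(1/1416)*1436)/(((-168*1/16 - 1*(-1/46))*(-5169))) = 359/(708*(((-21/2 + 1/46)*(-5169)))) = 359/(708*((-241/23*(-5169)))) = 359/(708*(1245729/23)) = (359/708)*(23/1245729) = 8257/881976132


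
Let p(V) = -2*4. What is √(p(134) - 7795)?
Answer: 51*I*√3 ≈ 88.335*I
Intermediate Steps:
p(V) = -8
√(p(134) - 7795) = √(-8 - 7795) = √(-7803) = 51*I*√3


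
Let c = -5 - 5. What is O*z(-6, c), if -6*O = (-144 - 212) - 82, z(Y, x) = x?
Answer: -730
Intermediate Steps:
c = -10
O = 73 (O = -((-144 - 212) - 82)/6 = -(-356 - 82)/6 = -⅙*(-438) = 73)
O*z(-6, c) = 73*(-10) = -730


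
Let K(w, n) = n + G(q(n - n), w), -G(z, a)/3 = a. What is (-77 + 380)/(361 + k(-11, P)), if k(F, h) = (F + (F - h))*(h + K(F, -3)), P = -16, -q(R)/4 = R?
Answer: 303/277 ≈ 1.0939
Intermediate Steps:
q(R) = -4*R
G(z, a) = -3*a
K(w, n) = n - 3*w
k(F, h) = (-h + 2*F)*(-3 + h - 3*F) (k(F, h) = (F + (F - h))*(h + (-3 - 3*F)) = (-h + 2*F)*(-3 + h - 3*F))
(-77 + 380)/(361 + k(-11, P)) = (-77 + 380)/(361 + (-1*(-16)² - 6*(-11) - 6*(-11)² + 3*(-16) + 5*(-11)*(-16))) = 303/(361 + (-1*256 + 66 - 6*121 - 48 + 880)) = 303/(361 + (-256 + 66 - 726 - 48 + 880)) = 303/(361 - 84) = 303/277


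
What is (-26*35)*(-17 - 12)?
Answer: 26390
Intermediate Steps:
(-26*35)*(-17 - 12) = -910*(-29) = 26390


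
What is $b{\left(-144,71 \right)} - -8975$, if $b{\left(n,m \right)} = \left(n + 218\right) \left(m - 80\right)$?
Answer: $8309$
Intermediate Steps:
$b{\left(n,m \right)} = \left(-80 + m\right) \left(218 + n\right)$ ($b{\left(n,m \right)} = \left(218 + n\right) \left(-80 + m\right) = \left(-80 + m\right) \left(218 + n\right)$)
$b{\left(-144,71 \right)} - -8975 = \left(-17440 - -11520 + 218 \cdot 71 + 71 \left(-144\right)\right) - -8975 = \left(-17440 + 11520 + 15478 - 10224\right) + 8975 = -666 + 8975 = 8309$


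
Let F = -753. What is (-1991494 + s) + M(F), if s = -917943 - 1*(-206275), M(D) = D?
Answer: -2703915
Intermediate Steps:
s = -711668 (s = -917943 + 206275 = -711668)
(-1991494 + s) + M(F) = (-1991494 - 711668) - 753 = -2703162 - 753 = -2703915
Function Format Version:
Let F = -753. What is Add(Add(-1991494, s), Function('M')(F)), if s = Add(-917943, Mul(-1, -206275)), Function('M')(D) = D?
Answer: -2703915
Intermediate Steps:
s = -711668 (s = Add(-917943, 206275) = -711668)
Add(Add(-1991494, s), Function('M')(F)) = Add(Add(-1991494, -711668), -753) = Add(-2703162, -753) = -2703915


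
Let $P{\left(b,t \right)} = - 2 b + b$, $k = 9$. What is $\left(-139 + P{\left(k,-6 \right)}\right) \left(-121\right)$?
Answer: $17908$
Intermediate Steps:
$P{\left(b,t \right)} = - b$
$\left(-139 + P{\left(k,-6 \right)}\right) \left(-121\right) = \left(-139 - 9\right) \left(-121\right) = \left(-148\right) \left(-121\right) = 17908$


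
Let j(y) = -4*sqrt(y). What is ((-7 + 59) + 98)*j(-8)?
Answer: -1200*I*sqrt(2) ≈ -1697.1*I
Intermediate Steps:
((-7 + 59) + 98)*j(-8) = ((-7 + 59) + 98)*(-8*I*sqrt(2)) = (52 + 98)*(-8*I*sqrt(2)) = 150*(-8*I*sqrt(2)) = -1200*I*sqrt(2)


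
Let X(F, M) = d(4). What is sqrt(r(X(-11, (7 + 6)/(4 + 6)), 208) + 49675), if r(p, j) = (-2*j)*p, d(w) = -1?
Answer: sqrt(50091) ≈ 223.81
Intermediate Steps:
X(F, M) = -1
r(p, j) = -2*j*p
sqrt(r(X(-11, (7 + 6)/(4 + 6)), 208) + 49675) = sqrt(-2*208*(-1) + 49675) = sqrt(416 + 49675) = sqrt(50091)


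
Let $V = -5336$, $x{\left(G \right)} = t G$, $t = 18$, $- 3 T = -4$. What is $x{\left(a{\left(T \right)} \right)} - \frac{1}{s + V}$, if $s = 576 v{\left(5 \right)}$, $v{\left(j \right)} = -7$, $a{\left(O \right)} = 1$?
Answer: $\frac{168625}{9368} \approx 18.0$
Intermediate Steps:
$T = \frac{4}{3}$ ($T = \left(- \frac{1}{3}\right) \left(-4\right) = \frac{4}{3} \approx 1.3333$)
$x{\left(G \right)} = 18 G$
$s = -4032$ ($s = 576 \left(-7\right) = -4032$)
$x{\left(a{\left(T \right)} \right)} - \frac{1}{s + V} = 18 \cdot 1 - \frac{1}{-4032 - 5336} = 18 - \frac{1}{-9368} = 18 - - \frac{1}{9368} = 18 + \frac{1}{9368} = \frac{168625}{9368}$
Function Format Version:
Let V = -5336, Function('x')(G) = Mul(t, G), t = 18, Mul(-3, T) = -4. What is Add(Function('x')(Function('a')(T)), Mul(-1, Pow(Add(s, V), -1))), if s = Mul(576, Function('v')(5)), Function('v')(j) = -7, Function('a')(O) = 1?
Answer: Rational(168625, 9368) ≈ 18.000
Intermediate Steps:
T = Rational(4, 3) (T = Mul(Rational(-1, 3), -4) = Rational(4, 3) ≈ 1.3333)
Function('x')(G) = Mul(18, G)
s = -4032 (s = Mul(576, -7) = -4032)
Add(Function('x')(Function('a')(T)), Mul(-1, Pow(Add(s, V), -1))) = Add(Mul(18, 1), Mul(-1, Pow(Add(-4032, -5336), -1))) = Add(18, Mul(-1, Pow(-9368, -1))) = Add(18, Mul(-1, Rational(-1, 9368))) = Add(18, Rational(1, 9368)) = Rational(168625, 9368)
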